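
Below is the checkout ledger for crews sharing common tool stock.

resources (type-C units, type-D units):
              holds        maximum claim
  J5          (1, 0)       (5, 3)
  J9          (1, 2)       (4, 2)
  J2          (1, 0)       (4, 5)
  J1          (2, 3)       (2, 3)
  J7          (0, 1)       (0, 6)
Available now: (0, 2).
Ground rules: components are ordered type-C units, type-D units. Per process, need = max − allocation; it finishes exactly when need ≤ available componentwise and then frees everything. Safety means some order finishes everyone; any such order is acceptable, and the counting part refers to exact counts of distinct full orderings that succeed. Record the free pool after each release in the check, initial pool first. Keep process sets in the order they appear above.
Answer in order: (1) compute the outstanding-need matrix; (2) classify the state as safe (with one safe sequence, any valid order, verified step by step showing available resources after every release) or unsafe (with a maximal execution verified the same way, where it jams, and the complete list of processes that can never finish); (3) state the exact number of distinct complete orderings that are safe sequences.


(1) Remaining need (order type-C units, type-D units):
  J5: (4, 3)
  J9: (3, 0)
  J2: (3, 5)
  J1: (0, 0)
  J7: (0, 5)
(2) UNSAFE.
Key observation: no order helps: past J1, J7, the free pool tops out at (2, 6), below what each blocked process needs in type-C units.
Going as far as possible: J1, J7; after that, nothing fits. Step-by-step check:
  pool = (0, 2)
  J1 needs (0, 0) <= (0, 2) -> finishes; pool += (2, 3) = (2, 5)
  J7 needs (0, 5) <= (2, 5) -> finishes; pool += (0, 1) = (2, 6)
  blocked: J5 wants (4, 3), pool (2, 6) — not enough type-C units
  blocked: J9 wants (3, 0), pool (2, 6) — not enough type-C units
  blocked: J2 wants (3, 5), pool (2, 6) — not enough type-C units
Never able to finish: J5, J9 and J2.
(3) Precisely 0 of the possible complete orderings are safe sequences.


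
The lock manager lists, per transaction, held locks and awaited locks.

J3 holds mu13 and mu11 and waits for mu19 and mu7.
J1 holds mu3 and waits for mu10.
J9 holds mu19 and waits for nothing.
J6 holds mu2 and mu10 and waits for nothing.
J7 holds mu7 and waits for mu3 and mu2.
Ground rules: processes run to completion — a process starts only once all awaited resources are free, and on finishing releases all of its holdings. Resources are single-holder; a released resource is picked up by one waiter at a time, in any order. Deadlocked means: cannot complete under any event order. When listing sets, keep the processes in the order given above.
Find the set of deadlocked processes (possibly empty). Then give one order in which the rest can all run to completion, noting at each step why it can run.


No process is deadlocked.
Key observation: the wait graph is acyclic; completion cascades from the unblocked processes through everyone else.
One completion order for the rest: J6, J1, J9, J7, J3.
Walking it through:
  J6 waits on nothing -> runs at once and releases mu2 and mu10
  J1: everything it awaited (mu10) is free; runs, freeing mu3
  J9 waits on nothing -> runs at once and releases mu19
  J7: everything it awaited (mu3 and mu2) is free; runs, freeing mu7
  J3: everything it awaited (mu19 and mu7) is free; runs, freeing mu13 and mu11


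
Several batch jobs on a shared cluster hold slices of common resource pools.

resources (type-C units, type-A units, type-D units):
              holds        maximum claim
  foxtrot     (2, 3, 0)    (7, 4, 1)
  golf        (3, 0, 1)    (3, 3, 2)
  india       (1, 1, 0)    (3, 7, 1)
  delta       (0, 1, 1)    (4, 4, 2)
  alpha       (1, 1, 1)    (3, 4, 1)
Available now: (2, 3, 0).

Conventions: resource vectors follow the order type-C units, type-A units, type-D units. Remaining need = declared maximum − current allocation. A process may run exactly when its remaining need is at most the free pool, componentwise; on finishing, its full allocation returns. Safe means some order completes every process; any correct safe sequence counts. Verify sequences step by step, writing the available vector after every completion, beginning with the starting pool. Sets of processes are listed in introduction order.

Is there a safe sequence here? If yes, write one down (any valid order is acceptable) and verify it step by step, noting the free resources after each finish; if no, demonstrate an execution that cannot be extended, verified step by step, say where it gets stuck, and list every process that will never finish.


SAFE. One safe sequence: alpha, golf, foxtrot, delta, india.
Key observation: the first exact fit in this order is alpha — it needs (2, 3, 0) with (2, 3, 0) free, meeting a requested resource to the last unit.
Verifying each step:
  pool = (2, 3, 0)
  alpha: need (2, 3, 0) fits (2, 3, 0); releases (1, 1, 1), pool now (3, 4, 1)
  golf: need (0, 3, 1) fits (3, 4, 1); releases (3, 0, 1), pool now (6, 4, 2)
  foxtrot: need (5, 1, 1) fits (6, 4, 2); releases (2, 3, 0), pool now (8, 7, 2)
  delta: need (4, 3, 1) fits (8, 7, 2); releases (0, 1, 1), pool now (8, 8, 3)
  india: need (2, 6, 1) fits (8, 8, 3); releases (1, 1, 0), pool now (9, 9, 3)


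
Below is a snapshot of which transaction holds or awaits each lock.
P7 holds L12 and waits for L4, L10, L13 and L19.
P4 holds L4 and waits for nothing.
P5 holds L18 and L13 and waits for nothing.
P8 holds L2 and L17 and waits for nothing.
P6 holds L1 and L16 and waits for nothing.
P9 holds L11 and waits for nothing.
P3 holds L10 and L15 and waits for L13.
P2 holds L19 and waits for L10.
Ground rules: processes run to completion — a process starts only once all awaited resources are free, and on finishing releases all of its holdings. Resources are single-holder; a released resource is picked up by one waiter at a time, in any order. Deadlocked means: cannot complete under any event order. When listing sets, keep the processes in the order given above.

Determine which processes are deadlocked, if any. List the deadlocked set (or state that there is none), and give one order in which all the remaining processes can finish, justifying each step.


No process is deadlocked.
Key observation: no waiting chain loops back on itself — every chain ends at a process that waits on nothing, so everyone eventually runs.
One completion order for the rest: P6, P5, P4, P8, P3, P9, P2, P7.
Check, step by step:
  run P6 (it waits on nothing); releases L1 and L16
  run P5 (it waits on nothing); releases L18 and L13
  run P4 (it waits on nothing); releases L4
  run P8 (it waits on nothing); releases L2 and L17
  P3 waits on L13 — all released -> runs and releases L10 and L15
  run P9 (it waits on nothing); releases L11
  P2 waits on L10 — all released -> runs and releases L19
  P7 waits on L4, L10, L13 and L19 — all released -> runs and releases L12


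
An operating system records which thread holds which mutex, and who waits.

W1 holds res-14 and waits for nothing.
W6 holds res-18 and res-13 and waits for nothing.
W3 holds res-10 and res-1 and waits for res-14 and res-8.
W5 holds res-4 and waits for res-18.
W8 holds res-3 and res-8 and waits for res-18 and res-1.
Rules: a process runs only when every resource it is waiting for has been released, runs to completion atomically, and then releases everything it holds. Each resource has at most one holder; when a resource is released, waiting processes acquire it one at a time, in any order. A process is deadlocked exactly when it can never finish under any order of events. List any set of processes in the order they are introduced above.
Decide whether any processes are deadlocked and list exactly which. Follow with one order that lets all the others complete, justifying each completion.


Deadlocked set: W3 and W8.
Key observation: the knot is the closed ring of waits W3 -> W8 -> W3; no other process is dragged down with it.
A valid finishing order for the others: W6, W1, W5.
Check, step by step:
  W6 waits on nothing -> runs at once and releases res-18 and res-13
  W1 waits on nothing -> runs at once and releases res-14
  W5 waits on res-18 — all released -> runs and releases res-4


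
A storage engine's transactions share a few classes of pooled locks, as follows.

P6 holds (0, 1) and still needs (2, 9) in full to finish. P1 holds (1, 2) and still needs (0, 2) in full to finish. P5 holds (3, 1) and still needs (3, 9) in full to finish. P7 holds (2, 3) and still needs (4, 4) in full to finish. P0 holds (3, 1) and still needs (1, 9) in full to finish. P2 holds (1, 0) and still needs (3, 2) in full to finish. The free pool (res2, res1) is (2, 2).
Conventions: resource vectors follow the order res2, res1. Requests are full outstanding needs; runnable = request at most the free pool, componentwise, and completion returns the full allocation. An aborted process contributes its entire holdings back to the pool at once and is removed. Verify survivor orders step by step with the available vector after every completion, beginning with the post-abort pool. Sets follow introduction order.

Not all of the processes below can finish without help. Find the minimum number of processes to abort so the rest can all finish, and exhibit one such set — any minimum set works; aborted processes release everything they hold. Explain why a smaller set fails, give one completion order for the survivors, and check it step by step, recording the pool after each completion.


Abort P6 and P5.
Key observation: no ordering could ever have run P0 before the abort of P6 and P5; with (3, 2) back in the pool it fits at step 4.
Minimality, checking each single-abort alternative: P6 alone leaves P5 blocked (short on res1); P1 alone leaves P6 blocked (short on res1); P5 alone leaves P6 blocked (short on res1); P7 alone leaves P6 blocked (short on res1); P0 alone leaves P6 blocked (short on res1); P2 alone leaves P6 blocked (short on res1).
One survivor order: P2, P7, P1, P0. Step-by-step check (post-abort pool first):
  pool = (5, 4)
  run P2 (needs (3, 2), free (5, 4)); after release of (1, 0) the pool is (6, 4)
  run P7 (needs (4, 4), free (6, 4)); after release of (2, 3) the pool is (8, 7)
  run P1 (needs (0, 2), free (8, 7)); after release of (1, 2) the pool is (9, 9)
  run P0 (needs (1, 9), free (9, 9)); after release of (3, 1) the pool is (12, 10)


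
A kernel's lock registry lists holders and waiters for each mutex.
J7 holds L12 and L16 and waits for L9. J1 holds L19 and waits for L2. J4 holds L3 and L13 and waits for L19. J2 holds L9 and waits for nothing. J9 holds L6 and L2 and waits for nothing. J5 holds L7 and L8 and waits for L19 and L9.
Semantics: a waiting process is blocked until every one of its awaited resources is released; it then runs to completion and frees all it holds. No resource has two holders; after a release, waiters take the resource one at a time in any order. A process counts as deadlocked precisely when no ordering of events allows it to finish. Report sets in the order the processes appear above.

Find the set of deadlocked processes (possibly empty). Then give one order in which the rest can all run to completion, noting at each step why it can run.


No process is deadlocked.
Key observation: every chain of waits terminates; starting from the processes that wait on nothing, all the rest unlock in turn.
One completion order for the rest: J9, J1, J2, J4, J7, J5.
Step-by-step check:
  J9: no waits; runs immediately, freeing L6 and L2
  run J1 (all its waits — L2 — are resolved); releases L19
  J2: no waits; runs immediately, freeing L9
  run J4 (all its waits — L19 — are resolved); releases L3 and L13
  run J7 (all its waits — L9 — are resolved); releases L12 and L16
  run J5 (all its waits — L19 and L9 — are resolved); releases L7 and L8


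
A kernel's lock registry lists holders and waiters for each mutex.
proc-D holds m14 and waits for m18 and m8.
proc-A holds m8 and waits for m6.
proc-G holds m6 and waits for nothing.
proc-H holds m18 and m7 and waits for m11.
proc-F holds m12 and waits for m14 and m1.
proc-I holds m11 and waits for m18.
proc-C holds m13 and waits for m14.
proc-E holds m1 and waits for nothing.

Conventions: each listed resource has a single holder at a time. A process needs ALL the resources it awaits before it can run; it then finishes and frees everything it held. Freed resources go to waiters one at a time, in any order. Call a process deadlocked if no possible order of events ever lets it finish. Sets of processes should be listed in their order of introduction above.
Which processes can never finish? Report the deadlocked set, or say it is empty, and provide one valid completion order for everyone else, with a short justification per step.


Deadlocked set: proc-D, proc-H, proc-F, proc-I and proc-C.
Key observation: proc-H -> proc-I -> proc-H is a circular wait — nothing in it can go first; proc-D, proc-F and proc-C wait into the deadlock from upstream.
One completion order for the rest: proc-G, proc-A, proc-E.
Check, step by step:
  run proc-G (it waits on nothing); releases m6
  proc-A waits on m6 — all released -> runs and releases m8
  run proc-E (it waits on nothing); releases m1


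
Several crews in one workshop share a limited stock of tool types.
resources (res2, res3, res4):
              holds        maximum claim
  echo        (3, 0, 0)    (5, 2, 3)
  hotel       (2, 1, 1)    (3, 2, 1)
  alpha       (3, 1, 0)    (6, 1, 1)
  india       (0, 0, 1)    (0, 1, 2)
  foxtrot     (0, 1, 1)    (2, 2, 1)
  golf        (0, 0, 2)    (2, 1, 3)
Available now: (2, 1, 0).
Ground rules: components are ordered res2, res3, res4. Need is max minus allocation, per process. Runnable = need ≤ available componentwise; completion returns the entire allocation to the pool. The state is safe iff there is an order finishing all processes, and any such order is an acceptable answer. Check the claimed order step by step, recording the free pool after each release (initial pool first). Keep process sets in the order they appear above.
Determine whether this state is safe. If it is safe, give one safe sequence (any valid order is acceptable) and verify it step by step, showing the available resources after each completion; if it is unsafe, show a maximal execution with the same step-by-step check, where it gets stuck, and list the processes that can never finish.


SAFE — a valid safe sequence is foxtrot, hotel, golf, echo, alpha, india.
Key observation: at foxtrot the run first touches a limit — (2, 1, 0) against (2, 1, 0), exact on a resource it actually requests.
Walking it through:
  pool = (2, 1, 0)
  foxtrot: need (2, 1, 0) fits (2, 1, 0); releases (0, 1, 1), pool now (2, 2, 1)
  hotel: need (1, 1, 0) fits (2, 2, 1); releases (2, 1, 1), pool now (4, 3, 2)
  golf: need (2, 1, 1) fits (4, 3, 2); releases (0, 0, 2), pool now (4, 3, 4)
  echo: need (2, 2, 3) fits (4, 3, 4); releases (3, 0, 0), pool now (7, 3, 4)
  alpha: need (3, 0, 1) fits (7, 3, 4); releases (3, 1, 0), pool now (10, 4, 4)
  india: need (0, 1, 1) fits (10, 4, 4); releases (0, 0, 1), pool now (10, 4, 5)


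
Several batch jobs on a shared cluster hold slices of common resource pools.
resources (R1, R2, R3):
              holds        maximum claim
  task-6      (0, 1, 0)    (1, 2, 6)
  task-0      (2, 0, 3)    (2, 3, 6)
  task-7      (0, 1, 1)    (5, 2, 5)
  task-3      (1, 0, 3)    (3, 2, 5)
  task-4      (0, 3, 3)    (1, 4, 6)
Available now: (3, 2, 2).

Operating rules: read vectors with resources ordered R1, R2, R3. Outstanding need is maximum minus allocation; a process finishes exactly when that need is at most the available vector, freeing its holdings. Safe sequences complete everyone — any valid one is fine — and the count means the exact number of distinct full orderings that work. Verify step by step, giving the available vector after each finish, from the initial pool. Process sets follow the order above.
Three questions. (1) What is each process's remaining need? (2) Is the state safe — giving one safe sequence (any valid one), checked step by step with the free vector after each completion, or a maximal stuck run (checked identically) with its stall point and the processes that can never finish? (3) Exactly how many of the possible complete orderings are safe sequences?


(1) Need matrix, components ordered R1, R2, R3:
  task-6: (1, 1, 6)
  task-0: (0, 3, 3)
  task-7: (5, 1, 4)
  task-3: (2, 2, 2)
  task-4: (1, 1, 3)
(2) SAFE — a valid safe sequence is task-3, task-4, task-6, task-0, task-7.
Key observation: the order's first zero-slack moment is task-3 ((2, 2, 2) needed, (3, 2, 2) free — a requested resource with nothing to spare).
Step-by-step check:
  pool = (3, 2, 2)
  task-3: need (2, 2, 2) fits (3, 2, 2); releases (1, 0, 3), pool now (4, 2, 5)
  task-4: need (1, 1, 3) fits (4, 2, 5); releases (0, 3, 3), pool now (4, 5, 8)
  task-6: need (1, 1, 6) fits (4, 5, 8); releases (0, 1, 0), pool now (4, 6, 8)
  task-0: need (0, 3, 3) fits (4, 6, 8); releases (2, 0, 3), pool now (6, 6, 11)
  task-7: need (5, 1, 4) fits (6, 6, 11); releases (0, 1, 1), pool now (6, 7, 12)
(3) Exactly 3 of the possible complete orderings are safe sequences.


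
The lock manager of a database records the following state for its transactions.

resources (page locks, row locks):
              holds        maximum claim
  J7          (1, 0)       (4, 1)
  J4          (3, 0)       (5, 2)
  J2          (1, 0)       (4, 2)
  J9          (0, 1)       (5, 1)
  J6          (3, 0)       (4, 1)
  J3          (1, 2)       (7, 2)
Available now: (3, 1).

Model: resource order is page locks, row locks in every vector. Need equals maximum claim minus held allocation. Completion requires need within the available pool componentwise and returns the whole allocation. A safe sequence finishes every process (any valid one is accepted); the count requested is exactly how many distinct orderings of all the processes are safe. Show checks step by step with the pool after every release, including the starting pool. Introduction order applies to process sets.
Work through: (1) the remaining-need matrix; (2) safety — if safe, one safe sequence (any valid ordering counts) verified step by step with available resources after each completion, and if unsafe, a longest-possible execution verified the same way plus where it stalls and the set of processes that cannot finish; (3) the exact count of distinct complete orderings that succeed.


(1) Remaining need (order page locks, row locks):
  J7: (3, 1)
  J4: (2, 2)
  J2: (3, 2)
  J9: (5, 0)
  J6: (1, 1)
  J3: (6, 0)
(2) The state is SAFE; one workable sequence: J6, J3, J9, J7, J4, J2.
Key observation: the order's first zero-slack moment is J6 ((1, 1) needed, (3, 1) free — a requested resource with nothing to spare).
Step-by-step check:
  pool = (3, 1)
  J6: need (1, 1) fits (3, 1); releases (3, 0), pool now (6, 1)
  J3: need (6, 0) fits (6, 1); releases (1, 2), pool now (7, 3)
  J9: need (5, 0) fits (7, 3); releases (0, 1), pool now (7, 4)
  J7: need (3, 1) fits (7, 4); releases (1, 0), pool now (8, 4)
  J4: need (2, 2) fits (8, 4); releases (3, 0), pool now (11, 4)
  J2: need (3, 2) fits (11, 4); releases (1, 0), pool now (12, 4)
(3) Precisely 72 of the possible complete orderings are safe sequences.


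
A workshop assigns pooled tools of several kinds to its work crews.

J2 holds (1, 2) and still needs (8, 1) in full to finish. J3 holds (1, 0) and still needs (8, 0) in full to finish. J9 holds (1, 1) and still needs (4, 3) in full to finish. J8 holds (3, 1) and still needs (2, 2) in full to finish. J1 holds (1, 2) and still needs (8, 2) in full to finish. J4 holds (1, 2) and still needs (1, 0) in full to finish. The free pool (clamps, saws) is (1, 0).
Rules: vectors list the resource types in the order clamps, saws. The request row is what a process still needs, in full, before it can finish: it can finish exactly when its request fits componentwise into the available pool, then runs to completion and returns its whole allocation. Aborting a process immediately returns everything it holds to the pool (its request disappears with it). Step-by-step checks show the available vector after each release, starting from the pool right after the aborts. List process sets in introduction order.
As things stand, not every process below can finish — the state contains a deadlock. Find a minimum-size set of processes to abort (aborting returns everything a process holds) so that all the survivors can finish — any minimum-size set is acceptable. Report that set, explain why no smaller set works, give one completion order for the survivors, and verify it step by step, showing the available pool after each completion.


The answer: abort J2 and J1.
Key observation: J3 could never have finished before the abort; with (2, 4) returned by J2 and J1, it fits at step 4.
Minimality, checking each single-abort alternative: J2 alone leaves J3 blocked (short on clamps); J3 alone leaves J2 blocked (short on clamps); J9 alone leaves J2 blocked (short on clamps); J8 alone leaves J2 blocked (short on clamps); J1 alone leaves J2 blocked (short on clamps); J4 alone leaves J2 blocked (short on clamps).
The survivors complete as J4, J8, J9, J3. Verifying each step (starting from the post-abort pool):
  pool = (3, 4)
  run J4 (needs (1, 0), free (3, 4)); after release of (1, 2) the pool is (4, 6)
  run J8 (needs (2, 2), free (4, 6)); after release of (3, 1) the pool is (7, 7)
  run J9 (needs (4, 3), free (7, 7)); after release of (1, 1) the pool is (8, 8)
  run J3 (needs (8, 0), free (8, 8)); after release of (1, 0) the pool is (9, 8)


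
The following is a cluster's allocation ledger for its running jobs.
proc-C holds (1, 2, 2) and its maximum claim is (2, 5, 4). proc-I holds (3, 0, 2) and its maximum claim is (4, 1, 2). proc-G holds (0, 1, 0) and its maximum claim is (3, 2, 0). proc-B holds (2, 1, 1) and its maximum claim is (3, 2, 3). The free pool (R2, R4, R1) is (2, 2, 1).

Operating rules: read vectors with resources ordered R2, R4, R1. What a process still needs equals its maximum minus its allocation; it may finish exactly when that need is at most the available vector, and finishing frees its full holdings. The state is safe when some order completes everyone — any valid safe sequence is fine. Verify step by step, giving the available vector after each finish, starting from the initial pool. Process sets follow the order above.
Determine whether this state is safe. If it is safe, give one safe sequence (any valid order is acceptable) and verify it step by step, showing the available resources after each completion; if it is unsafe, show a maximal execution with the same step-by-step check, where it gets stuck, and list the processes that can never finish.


SAFE. One safe sequence: proc-I, proc-G, proc-B, proc-C.
Key observation: every step clears its requested resources with room to spare; the minimum clearance is 1, first at proc-I — (1, 1, 0) vs (2, 2, 1) free.
Verifying each step:
  pool = (2, 2, 1)
  run proc-I (needs (1, 1, 0), free (2, 2, 1)); after release of (3, 0, 2) the pool is (5, 2, 3)
  run proc-G (needs (3, 1, 0), free (5, 2, 3)); after release of (0, 1, 0) the pool is (5, 3, 3)
  run proc-B (needs (1, 1, 2), free (5, 3, 3)); after release of (2, 1, 1) the pool is (7, 4, 4)
  run proc-C (needs (1, 3, 2), free (7, 4, 4)); after release of (1, 2, 2) the pool is (8, 6, 6)


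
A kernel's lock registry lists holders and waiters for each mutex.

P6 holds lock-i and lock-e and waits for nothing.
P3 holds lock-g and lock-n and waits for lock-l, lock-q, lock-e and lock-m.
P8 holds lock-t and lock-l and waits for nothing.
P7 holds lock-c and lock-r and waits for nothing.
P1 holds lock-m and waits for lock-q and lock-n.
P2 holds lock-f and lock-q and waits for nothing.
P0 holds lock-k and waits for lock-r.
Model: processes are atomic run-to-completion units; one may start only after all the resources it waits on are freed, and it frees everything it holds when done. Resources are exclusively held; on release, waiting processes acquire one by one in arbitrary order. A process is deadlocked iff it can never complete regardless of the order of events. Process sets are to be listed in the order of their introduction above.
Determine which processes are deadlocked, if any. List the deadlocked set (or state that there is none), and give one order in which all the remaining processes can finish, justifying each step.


Deadlocked set: P3 and P1.
Key observation: the cycle P3 -> P1 -> P3 can never break — each member waits on the next; no other process is dragged down with it.
One completion order for the rest: P2, P7, P8, P0, P6.
Walking it through:
  run P2 (it waits on nothing); releases lock-f and lock-q
  run P7 (it waits on nothing); releases lock-c and lock-r
  run P8 (it waits on nothing); releases lock-t and lock-l
  P0: everything it awaited (lock-r) is free; runs, freeing lock-k
  run P6 (it waits on nothing); releases lock-i and lock-e


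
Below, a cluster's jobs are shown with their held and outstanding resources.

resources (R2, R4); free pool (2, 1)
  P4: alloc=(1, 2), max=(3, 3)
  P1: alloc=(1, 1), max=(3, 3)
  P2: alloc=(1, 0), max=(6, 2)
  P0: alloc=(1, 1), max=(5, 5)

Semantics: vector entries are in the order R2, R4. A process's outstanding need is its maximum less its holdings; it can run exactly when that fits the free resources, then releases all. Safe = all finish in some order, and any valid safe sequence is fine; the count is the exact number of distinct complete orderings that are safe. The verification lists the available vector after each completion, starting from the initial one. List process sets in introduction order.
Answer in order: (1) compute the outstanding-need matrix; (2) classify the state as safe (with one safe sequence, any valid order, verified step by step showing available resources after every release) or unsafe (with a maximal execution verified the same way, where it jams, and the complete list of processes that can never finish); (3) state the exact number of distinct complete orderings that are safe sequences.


(1) Remaining need (order R2, R4):
  P4: (2, 1)
  P1: (2, 2)
  P2: (5, 2)
  P0: (4, 4)
(2) The state is SAFE; one workable sequence: P4, P1, P0, P2.
Key observation: reading the order forward, P4 is the first process whose need (2, 1) meets the free pool (2, 1) exactly on a resource it requests.
Check, step by step:
  pool = (2, 1)
  P4 needs (2, 1) <= (2, 1) -> finishes; pool += (1, 2) = (3, 3)
  P1 needs (2, 2) <= (3, 3) -> finishes; pool += (1, 1) = (4, 4)
  P0 needs (4, 4) <= (4, 4) -> finishes; pool += (1, 1) = (5, 5)
  P2 needs (5, 2) <= (5, 5) -> finishes; pool += (1, 0) = (6, 5)
(3) Exactly 1 of the possible complete orderings is a safe sequence.


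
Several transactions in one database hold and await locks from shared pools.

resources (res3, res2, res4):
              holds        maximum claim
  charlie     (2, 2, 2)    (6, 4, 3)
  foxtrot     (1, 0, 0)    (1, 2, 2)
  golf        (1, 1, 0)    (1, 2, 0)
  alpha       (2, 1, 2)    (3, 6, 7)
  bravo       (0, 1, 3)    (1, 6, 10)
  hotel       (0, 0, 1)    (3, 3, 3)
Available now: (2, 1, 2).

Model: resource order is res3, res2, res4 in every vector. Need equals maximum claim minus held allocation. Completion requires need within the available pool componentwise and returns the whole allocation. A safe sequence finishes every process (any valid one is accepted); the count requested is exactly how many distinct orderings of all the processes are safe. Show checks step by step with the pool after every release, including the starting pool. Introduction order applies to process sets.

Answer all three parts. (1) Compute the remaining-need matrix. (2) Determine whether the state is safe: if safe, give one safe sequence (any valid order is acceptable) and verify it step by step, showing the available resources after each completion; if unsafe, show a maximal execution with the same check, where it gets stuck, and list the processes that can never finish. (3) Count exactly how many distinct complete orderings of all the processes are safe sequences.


(1) Outstanding need per process (order res3, res2, res4):
  charlie: (4, 2, 1)
  foxtrot: (0, 2, 2)
  golf: (0, 1, 0)
  alpha: (1, 5, 5)
  bravo: (1, 5, 7)
  hotel: (3, 3, 2)
(2) UNSAFE — no complete ordering exists.
Key observation: res2 is the bottleneck — with golf, foxtrot, charlie, hotel done the pool holds (6, 4, 5), short of every remaining need.
The run golf, foxtrot, charlie, hotel cannot be extended any further. Step-by-step check:
  pool = (2, 1, 2)
  run golf (needs (0, 1, 0), free (2, 1, 2)); after release of (1, 1, 0) the pool is (3, 2, 2)
  run foxtrot (needs (0, 2, 2), free (3, 2, 2)); after release of (1, 0, 0) the pool is (4, 2, 2)
  run charlie (needs (4, 2, 1), free (4, 2, 2)); after release of (2, 2, 2) the pool is (6, 4, 4)
  run hotel (needs (3, 3, 2), free (6, 4, 4)); after release of (0, 0, 1) the pool is (6, 4, 5)
  alpha still needs (1, 5, 5) but only (6, 4, 5) is free — short on res2
  bravo still needs (1, 5, 7) but only (6, 4, 5) is free — short on res2 and res4
Never able to finish: alpha and bravo.
(3) Precisely 0 of the possible complete orderings are safe sequences.


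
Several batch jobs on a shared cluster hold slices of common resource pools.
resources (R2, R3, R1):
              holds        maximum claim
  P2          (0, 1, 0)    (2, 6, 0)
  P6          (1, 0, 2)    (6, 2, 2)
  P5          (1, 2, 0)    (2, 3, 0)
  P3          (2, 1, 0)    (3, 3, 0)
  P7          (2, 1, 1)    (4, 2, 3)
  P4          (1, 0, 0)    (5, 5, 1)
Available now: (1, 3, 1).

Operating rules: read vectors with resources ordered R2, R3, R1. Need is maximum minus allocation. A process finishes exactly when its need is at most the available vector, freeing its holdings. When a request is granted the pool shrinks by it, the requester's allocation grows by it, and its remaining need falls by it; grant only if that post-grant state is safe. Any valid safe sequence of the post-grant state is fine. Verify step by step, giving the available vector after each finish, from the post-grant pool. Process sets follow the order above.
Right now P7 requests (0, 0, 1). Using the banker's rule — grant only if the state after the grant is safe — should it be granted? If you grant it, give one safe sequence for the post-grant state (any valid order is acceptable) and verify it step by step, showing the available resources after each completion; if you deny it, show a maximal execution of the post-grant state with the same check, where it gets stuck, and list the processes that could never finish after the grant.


DENY. Granting would leave the state unsafe.
Key observation: after P3, P5, P2 the pool peaks at (4, 7, 0), and each blocked process is short somewhere: P6 on R2; P7 on R1; P4 on R1.
Pretend the grant happened; the run P3, P5, P2 goes as far as possible. Step-by-step check:
  pool = (1, 3, 0)
  P3 needs (1, 2, 0) <= (1, 3, 0) -> finishes; pool += (2, 1, 0) = (3, 4, 0)
  P5 needs (1, 1, 0) <= (3, 4, 0) -> finishes; pool += (1, 2, 0) = (4, 6, 0)
  P2 needs (2, 5, 0) <= (4, 6, 0) -> finishes; pool += (0, 1, 0) = (4, 7, 0)
  P6 still needs (5, 2, 0) but only (4, 7, 0) is free — short on R2
  P7 still needs (2, 1, 1) but only (4, 7, 0) is free — short on R1
  P4 still needs (4, 5, 1) but only (4, 7, 0) is free — short on R1
Processes that could never finish after the grant: P6, P7 and P4.


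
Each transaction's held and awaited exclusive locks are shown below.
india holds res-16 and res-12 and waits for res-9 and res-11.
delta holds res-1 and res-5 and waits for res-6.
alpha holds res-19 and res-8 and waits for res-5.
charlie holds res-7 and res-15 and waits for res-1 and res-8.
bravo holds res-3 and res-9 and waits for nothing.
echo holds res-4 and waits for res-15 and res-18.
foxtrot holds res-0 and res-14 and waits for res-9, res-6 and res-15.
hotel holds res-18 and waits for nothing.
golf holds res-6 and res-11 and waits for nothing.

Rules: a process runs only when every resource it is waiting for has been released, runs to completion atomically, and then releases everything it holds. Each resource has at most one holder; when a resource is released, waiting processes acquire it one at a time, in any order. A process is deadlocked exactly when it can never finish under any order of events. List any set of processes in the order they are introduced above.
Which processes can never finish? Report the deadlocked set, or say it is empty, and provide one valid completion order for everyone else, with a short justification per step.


Nothing here is deadlocked.
Key observation: every chain of waits terminates; starting from the processes that wait on nothing, all the rest unlock in turn.
One completion order for the rest: bravo, golf, delta, india, alpha, hotel, charlie, foxtrot, echo.
Walking it through:
  bravo: no waits; runs immediately, freeing res-3 and res-9
  golf: no waits; runs immediately, freeing res-6 and res-11
  run delta (all its waits — res-6 — are resolved); releases res-1 and res-5
  run india (all its waits — res-9 and res-11 — are resolved); releases res-16 and res-12
  run alpha (all its waits — res-5 — are resolved); releases res-19 and res-8
  hotel: no waits; runs immediately, freeing res-18
  run charlie (all its waits — res-1 and res-8 — are resolved); releases res-7 and res-15
  run foxtrot (all its waits — res-9, res-6 and res-15 — are resolved); releases res-0 and res-14
  run echo (all its waits — res-15 and res-18 — are resolved); releases res-4


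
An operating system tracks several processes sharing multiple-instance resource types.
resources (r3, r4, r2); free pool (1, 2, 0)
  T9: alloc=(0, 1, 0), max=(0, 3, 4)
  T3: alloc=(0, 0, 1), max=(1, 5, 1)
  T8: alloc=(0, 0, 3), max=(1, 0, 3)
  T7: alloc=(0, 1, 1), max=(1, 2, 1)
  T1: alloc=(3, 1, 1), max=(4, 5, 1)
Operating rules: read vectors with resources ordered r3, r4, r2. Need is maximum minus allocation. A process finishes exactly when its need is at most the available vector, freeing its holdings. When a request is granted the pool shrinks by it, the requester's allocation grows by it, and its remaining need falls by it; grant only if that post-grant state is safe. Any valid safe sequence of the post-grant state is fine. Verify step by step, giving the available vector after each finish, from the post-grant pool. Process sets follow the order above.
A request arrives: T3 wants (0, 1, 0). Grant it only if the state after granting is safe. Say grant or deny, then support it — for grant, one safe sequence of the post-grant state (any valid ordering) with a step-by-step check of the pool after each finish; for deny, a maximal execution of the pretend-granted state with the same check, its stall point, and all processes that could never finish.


DENY. Granting would leave the state unsafe.
Key observation: T8, T7, T9 can finish, but then (1, 3, 4) is all there is, and the blocked group's r4 demands exceed it.
After a pretend grant, a maximal execution: T8, T7, T9 — then nothing else fits. Verifying each step:
  pool = (1, 1, 0)
  T8: need (1, 0, 0) fits (1, 1, 0); releases (0, 0, 3), pool now (1, 1, 3)
  T7: need (1, 1, 0) fits (1, 1, 3); releases (0, 1, 1), pool now (1, 2, 4)
  T9: need (0, 2, 4) fits (1, 2, 4); releases (0, 1, 0), pool now (1, 3, 4)
  T3 still needs (1, 4, 0) but only (1, 3, 4) is free — short on r4
  T1 still needs (1, 4, 0) but only (1, 3, 4) is free — short on r4
Processes that could never finish after the grant: T3 and T1.


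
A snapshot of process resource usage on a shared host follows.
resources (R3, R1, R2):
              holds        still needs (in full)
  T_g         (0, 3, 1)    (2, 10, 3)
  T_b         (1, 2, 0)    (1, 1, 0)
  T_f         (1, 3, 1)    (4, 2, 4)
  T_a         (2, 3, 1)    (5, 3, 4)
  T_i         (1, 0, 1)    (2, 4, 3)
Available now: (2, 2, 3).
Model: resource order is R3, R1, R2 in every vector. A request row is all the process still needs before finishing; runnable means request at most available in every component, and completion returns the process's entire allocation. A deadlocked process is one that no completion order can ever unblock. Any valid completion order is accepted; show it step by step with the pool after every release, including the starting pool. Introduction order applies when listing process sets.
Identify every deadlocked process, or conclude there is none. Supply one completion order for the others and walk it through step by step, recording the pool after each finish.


Nothing here is deadlocked.
Key observation: starting with T_b, each completion frees enough for the next — no one is permanently blocked.
A valid finishing order for the others: T_b, T_i, T_f, T_a, T_g. Check, step by step:
  pool = (2, 2, 3)
  run T_b (needs (1, 1, 0), free (2, 2, 3)); after release of (1, 2, 0) the pool is (3, 4, 3)
  run T_i (needs (2, 4, 3), free (3, 4, 3)); after release of (1, 0, 1) the pool is (4, 4, 4)
  run T_f (needs (4, 2, 4), free (4, 4, 4)); after release of (1, 3, 1) the pool is (5, 7, 5)
  run T_a (needs (5, 3, 4), free (5, 7, 5)); after release of (2, 3, 1) the pool is (7, 10, 6)
  run T_g (needs (2, 10, 3), free (7, 10, 6)); after release of (0, 3, 1) the pool is (7, 13, 7)


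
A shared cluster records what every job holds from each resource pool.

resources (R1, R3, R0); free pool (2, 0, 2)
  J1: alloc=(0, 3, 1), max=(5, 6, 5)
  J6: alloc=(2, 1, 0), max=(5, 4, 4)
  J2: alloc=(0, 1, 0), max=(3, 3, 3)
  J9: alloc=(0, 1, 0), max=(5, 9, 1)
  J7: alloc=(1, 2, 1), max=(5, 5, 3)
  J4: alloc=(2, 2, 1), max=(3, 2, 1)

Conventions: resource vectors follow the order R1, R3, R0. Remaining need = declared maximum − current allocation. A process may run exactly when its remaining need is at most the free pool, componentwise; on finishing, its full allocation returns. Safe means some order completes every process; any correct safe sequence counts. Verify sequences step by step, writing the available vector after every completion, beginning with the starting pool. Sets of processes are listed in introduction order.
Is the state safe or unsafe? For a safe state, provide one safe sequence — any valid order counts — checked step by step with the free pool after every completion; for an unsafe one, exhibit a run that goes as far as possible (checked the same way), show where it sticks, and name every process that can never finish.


SAFE — a valid safe sequence is J4, J2, J7, J6, J1, J9.
Key observation: at J2 the run first touches a limit — (3, 2, 3) against (4, 2, 3), exact on a resource it actually requests.
Verifying each step:
  pool = (2, 0, 2)
  J4 needs (1, 0, 0) <= (2, 0, 2) -> finishes; pool += (2, 2, 1) = (4, 2, 3)
  J2 needs (3, 2, 3) <= (4, 2, 3) -> finishes; pool += (0, 1, 0) = (4, 3, 3)
  J7 needs (4, 3, 2) <= (4, 3, 3) -> finishes; pool += (1, 2, 1) = (5, 5, 4)
  J6 needs (3, 3, 4) <= (5, 5, 4) -> finishes; pool += (2, 1, 0) = (7, 6, 4)
  J1 needs (5, 3, 4) <= (7, 6, 4) -> finishes; pool += (0, 3, 1) = (7, 9, 5)
  J9 needs (5, 8, 1) <= (7, 9, 5) -> finishes; pool += (0, 1, 0) = (7, 10, 5)


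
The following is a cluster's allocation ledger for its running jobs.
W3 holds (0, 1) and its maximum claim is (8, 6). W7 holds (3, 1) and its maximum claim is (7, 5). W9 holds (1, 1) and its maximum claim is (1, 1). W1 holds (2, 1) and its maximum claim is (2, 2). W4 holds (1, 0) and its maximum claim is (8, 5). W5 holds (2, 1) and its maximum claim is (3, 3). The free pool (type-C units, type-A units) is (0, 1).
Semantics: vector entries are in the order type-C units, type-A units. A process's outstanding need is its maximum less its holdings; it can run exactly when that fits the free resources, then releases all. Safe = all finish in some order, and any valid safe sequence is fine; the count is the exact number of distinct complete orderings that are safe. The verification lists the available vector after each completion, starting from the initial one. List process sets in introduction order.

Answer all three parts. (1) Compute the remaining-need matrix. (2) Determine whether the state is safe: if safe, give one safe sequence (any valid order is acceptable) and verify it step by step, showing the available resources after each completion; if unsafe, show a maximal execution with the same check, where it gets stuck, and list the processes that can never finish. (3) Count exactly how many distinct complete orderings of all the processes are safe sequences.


(1) Outstanding need per process (order type-C units, type-A units):
  W3: (8, 5)
  W7: (4, 4)
  W9: (0, 0)
  W1: (0, 1)
  W4: (7, 5)
  W5: (1, 2)
(2) SAFE. One safe sequence: W1, W9, W5, W7, W4, W3.
Key observation: reading the order forward, W1 is the first process whose need (0, 1) meets the free pool (0, 1) exactly on a resource it requests.
Check, step by step:
  pool = (0, 1)
  run W1 (needs (0, 1), free (0, 1)); after release of (2, 1) the pool is (2, 2)
  run W9 (needs (0, 0), free (2, 2)); after release of (1, 1) the pool is (3, 3)
  run W5 (needs (1, 2), free (3, 3)); after release of (2, 1) the pool is (5, 4)
  run W7 (needs (4, 4), free (5, 4)); after release of (3, 1) the pool is (8, 5)
  run W4 (needs (7, 5), free (8, 5)); after release of (1, 0) the pool is (9, 5)
  run W3 (needs (8, 5), free (9, 5)); after release of (0, 1) the pool is (9, 6)
(3) The exact count: 8 of the possible complete orderings are safe sequences.
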